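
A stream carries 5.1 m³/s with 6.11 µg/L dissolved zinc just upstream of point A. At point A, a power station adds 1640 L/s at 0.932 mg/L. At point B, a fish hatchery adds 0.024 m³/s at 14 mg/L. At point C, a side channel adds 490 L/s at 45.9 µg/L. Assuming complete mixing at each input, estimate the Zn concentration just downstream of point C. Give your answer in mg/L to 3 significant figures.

6.11 µg/L = 0.00611 mg/L.
1640 L/s = 1.64 m³/s.
After input A: C = (5.1·0.00611 + 1.64·0.932) / 6.74 = 0.2314 mg/L.
After input B: C = (6.74·0.2314 + 0.024·14) / 6.764 = 0.2803 mg/L.
490 L/s = 0.49 m³/s.
45.9 µg/L = 0.0459 mg/L.
After input C: C = (6.764·0.2803 + 0.49·0.0459) / 7.254 = 0.2644 mg/L.

0.264 mg/L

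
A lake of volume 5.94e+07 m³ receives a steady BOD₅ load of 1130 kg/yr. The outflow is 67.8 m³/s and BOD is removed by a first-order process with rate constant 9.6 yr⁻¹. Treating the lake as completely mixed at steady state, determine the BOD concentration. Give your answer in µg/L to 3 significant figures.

0.417 µg/L

Outflow Q = 67.8 m³/s × 3.156e+07 s/yr = 2.14e+09 m³/yr.
Steady-state CSTR mass balance: W = Q·C + k·V·C, so C = W/(Q + kV).
Q + kV = 2.14e+09 + 9.6·5.94e+07 = 2.71e+09 m³/yr.
C = 1130/2.71e+09 = 4.17e-07 kg/m³ = 0.000417 mg/L = 0.417 µg/L.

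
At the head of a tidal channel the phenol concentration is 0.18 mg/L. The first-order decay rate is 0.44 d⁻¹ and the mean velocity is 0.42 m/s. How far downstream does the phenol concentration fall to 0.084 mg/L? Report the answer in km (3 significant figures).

From C = C₀·e^(−kt), t = ln(C₀/C)/k = ln(0.18/0.084)/0.44 = 0.7621/0.44 = 1.732 d.
Distance = v·t = 0.42 m/s × 1.497e+05 s = 6.286e+04 m = 62.86 km.

62.9 km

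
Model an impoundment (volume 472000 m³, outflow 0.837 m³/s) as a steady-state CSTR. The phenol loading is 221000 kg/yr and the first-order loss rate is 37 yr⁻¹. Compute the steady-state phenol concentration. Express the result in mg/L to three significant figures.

5.04 mg/L

Outflow Q = 0.837 m³/s × 3.156e+07 s/yr = 2.641e+07 m³/yr.
Steady-state CSTR mass balance: W = Q·C + k·V·C, so C = W/(Q + kV).
Q + kV = 2.641e+07 + 37·472000 = 4.388e+07 m³/yr.
C = 221000/4.388e+07 = 0.005037 kg/m³ = 5.037 mg/L.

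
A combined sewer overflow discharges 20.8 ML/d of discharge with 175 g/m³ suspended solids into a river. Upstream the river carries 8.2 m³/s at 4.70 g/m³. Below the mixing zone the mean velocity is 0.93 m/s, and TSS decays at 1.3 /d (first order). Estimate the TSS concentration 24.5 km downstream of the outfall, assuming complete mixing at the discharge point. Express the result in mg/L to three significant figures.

6.43 mg/L

20.8 ML/d = 0.2407 m³/s.
After complete mixing, C₀ = (0.2407·175 + 8.2·4.7) / 8.441 = 9.557 mg/L.
Travel time t = 2.45e+04 m / 0.93 m/s = 2.634e+04 s = 0.3049 d.
C = 9.557·exp(−1.3·0.3049) = 9.557·0.6728 = 6.43 mg/L.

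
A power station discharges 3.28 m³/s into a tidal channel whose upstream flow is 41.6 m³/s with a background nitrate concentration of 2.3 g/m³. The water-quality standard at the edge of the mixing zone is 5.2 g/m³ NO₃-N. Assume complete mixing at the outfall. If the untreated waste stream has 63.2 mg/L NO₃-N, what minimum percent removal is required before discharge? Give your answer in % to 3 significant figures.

33.6 %

Mass balance: 5.2·44.88 = 3.28·Cₑ + 41.6·2.3.
Cₑ = (233.4 − 95.68) / 3.28 = 41.98 mg/L.
Required removal = 1 − 41.98/63.2 = 33.58 %.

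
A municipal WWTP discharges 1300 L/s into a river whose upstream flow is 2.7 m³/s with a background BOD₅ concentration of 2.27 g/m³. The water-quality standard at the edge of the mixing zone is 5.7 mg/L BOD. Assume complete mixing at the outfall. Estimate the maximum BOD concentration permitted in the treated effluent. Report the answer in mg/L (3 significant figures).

12.8 mg/L

1300 L/s = 1.3 m³/s.
Mass balance: 5.7·4 = 1.3·Cₑ + 2.7·2.27.
Cₑ = (22.8 − 6.129) / 1.3 = 12.82 mg/L.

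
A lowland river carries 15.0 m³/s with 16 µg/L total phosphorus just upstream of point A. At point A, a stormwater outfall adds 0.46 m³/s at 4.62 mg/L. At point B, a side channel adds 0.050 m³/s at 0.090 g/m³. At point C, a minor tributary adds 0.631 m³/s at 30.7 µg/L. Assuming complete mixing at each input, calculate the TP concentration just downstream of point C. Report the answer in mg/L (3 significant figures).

16 µg/L = 0.016 mg/L.
After input A: C = (15·0.016 + 0.46·4.62) / 15.46 = 0.153 mg/L.
After input B: C = (15.46·0.153 + 0.05·0.09) / 15.51 = 0.1528 mg/L.
30.7 µg/L = 0.0307 mg/L.
After input C: C = (15.51·0.1528 + 0.631·0.0307) / 16.14 = 0.148 mg/L.

0.148 mg/L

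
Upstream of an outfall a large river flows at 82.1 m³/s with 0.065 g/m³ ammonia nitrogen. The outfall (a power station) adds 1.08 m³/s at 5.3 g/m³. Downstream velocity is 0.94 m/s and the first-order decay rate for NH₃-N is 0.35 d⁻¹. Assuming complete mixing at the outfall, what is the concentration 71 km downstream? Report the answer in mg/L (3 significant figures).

After complete mixing, C₀ = (1.08·5.3 + 82.1·0.065) / 83.18 = 0.133 mg/L.
Travel time t = 7.1e+04 m / 0.94 m/s = 7.553e+04 s = 0.8742 d.
C = 0.133·exp(−0.35·0.8742) = 0.133·0.7364 = 0.09792 mg/L.

0.0979 mg/L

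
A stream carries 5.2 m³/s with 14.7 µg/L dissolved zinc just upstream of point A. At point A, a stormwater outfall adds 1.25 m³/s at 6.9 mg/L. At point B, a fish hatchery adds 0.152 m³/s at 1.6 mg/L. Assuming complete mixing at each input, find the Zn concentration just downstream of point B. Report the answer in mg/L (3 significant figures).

14.7 µg/L = 0.0147 mg/L.
After input A: C = (5.2·0.0147 + 1.25·6.9) / 6.45 = 1.349 mg/L.
After input B: C = (6.45·1.349 + 0.152·1.6) / 6.602 = 1.355 mg/L.

1.35 mg/L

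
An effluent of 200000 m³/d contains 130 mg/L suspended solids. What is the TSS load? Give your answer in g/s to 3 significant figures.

301 g/s

200000 m³/d = 2.315 m³/s.
Mass flux = Q·C = 2.315 m³/s × 130 g/m³ = 300.9 g/s.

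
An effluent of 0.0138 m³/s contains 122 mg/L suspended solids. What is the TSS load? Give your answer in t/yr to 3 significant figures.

53.1 t/yr

Mass flux = Q·C = 0.0138 m³/s × 122 g/m³ = 1.684 g/s.
= 1.684 g/s × 31.56 = 53.13 t/yr.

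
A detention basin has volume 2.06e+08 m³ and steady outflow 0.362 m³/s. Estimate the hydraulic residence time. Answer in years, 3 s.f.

Q = 0.362 m³/s × 3.156e+07 s/yr = 1.142e+07 m³/yr.
Hydraulic residence time τ = V/Q = 2.06e+08/1.142e+07 = 18.03 yr.

18.0 yr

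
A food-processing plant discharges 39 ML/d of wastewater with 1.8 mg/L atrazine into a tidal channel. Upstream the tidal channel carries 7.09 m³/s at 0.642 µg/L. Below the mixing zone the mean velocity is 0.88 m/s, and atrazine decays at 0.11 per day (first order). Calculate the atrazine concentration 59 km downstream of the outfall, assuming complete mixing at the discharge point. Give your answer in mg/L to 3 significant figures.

39 ML/d = 0.4514 m³/s.
0.642 µg/L = 0.000642 mg/L.
After complete mixing, C₀ = (0.4514·1.8 + 7.09·0.000642) / 7.541 = 0.1083 mg/L.
Travel time t = 5.9e+04 m / 0.88 m/s = 6.705e+04 s = 0.776 d.
C = 0.1083·exp(−0.11·0.776) = 0.1083·0.9182 = 0.09948 mg/L.

0.0995 mg/L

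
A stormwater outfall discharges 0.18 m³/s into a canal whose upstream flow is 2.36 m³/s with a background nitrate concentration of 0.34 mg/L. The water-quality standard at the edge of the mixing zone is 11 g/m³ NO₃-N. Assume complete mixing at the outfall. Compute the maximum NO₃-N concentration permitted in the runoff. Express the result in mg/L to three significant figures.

151 mg/L

Mass balance: 11·2.54 = 0.18·Cₑ + 2.36·0.34.
Cₑ = (27.94 − 0.8024) / 0.18 = 150.8 mg/L.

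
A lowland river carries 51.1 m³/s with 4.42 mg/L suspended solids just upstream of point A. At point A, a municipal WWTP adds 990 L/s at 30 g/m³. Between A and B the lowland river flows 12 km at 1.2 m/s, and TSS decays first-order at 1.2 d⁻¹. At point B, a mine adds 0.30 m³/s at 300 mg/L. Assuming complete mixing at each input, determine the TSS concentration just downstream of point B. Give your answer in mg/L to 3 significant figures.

5.96 mg/L

990 L/s = 0.99 m³/s.
After input A: C = (51.1·4.42 + 0.99·30) / 52.09 = 4.906 mg/L.
Over the 12 km reach to input B (t = 1e+04 s = 0.1157 d), decay gives C = 4.906·exp(−1.2·0.1157) = 4.27 mg/L.
After input B: C = (52.09·4.27 + 0.3·300) / 52.39 = 5.963 mg/L.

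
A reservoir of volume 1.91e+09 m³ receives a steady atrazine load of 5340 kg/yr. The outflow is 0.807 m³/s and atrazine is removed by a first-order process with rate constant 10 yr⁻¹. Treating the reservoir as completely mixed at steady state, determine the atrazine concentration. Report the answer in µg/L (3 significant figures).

0.279 µg/L

Outflow Q = 0.807 m³/s × 3.156e+07 s/yr = 2.547e+07 m³/yr.
Steady-state CSTR mass balance: W = Q·C + k·V·C, so C = W/(Q + kV).
Q + kV = 2.547e+07 + 10·1.91e+09 = 1.913e+10 m³/yr.
C = 5340/1.913e+10 = 2.792e-07 kg/m³ = 0.0002792 mg/L = 0.2792 µg/L.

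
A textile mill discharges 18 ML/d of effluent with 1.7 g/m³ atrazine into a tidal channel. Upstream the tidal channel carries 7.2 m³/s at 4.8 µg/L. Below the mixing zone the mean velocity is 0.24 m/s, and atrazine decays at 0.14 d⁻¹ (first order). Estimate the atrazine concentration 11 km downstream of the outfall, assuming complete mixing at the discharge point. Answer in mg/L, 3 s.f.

18 ML/d = 0.2083 m³/s.
4.8 µg/L = 0.0048 mg/L.
After complete mixing, C₀ = (0.2083·1.7 + 7.2·0.0048) / 7.408 = 0.05247 mg/L.
Travel time t = 1.1e+04 m / 0.24 m/s = 4.583e+04 s = 0.5305 d.
C = 0.05247·exp(−0.14·0.5305) = 0.05247·0.9284 = 0.04872 mg/L.

0.0487 mg/L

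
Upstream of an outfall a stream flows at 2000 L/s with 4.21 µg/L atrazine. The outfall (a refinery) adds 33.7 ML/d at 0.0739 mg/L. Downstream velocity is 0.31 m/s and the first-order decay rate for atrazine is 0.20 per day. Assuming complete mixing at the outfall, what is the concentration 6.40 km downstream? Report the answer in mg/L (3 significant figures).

0.0149 mg/L

33.7 ML/d = 0.39 m³/s.
2000 L/s = 2 m³/s.
4.21 µg/L = 0.00421 mg/L.
After complete mixing, C₀ = (0.39·0.0739 + 2·0.00421) / 2.39 = 0.01558 mg/L.
Travel time t = 6400 m / 0.31 m/s = 2.065e+04 s = 0.2389 d.
C = 0.01558·exp(−0.20·0.2389) = 0.01558·0.9533 = 0.01486 mg/L.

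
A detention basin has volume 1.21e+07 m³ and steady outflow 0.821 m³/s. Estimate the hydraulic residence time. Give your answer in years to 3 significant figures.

0.467 yr

Q = 0.821 m³/s × 3.156e+07 s/yr = 2.591e+07 m³/yr.
Hydraulic residence time τ = V/Q = 1.21e+07/2.591e+07 = 0.467 yr.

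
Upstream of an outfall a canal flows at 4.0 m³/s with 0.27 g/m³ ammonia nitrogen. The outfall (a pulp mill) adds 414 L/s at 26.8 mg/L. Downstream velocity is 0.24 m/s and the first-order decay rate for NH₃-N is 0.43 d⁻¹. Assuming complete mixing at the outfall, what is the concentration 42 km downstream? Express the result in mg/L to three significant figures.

414 L/s = 0.414 m³/s.
After complete mixing, C₀ = (0.414·26.8 + 4·0.27) / 4.414 = 2.758 mg/L.
Travel time t = 4.2e+04 m / 0.24 m/s = 1.75e+05 s = 2.025 d.
C = 2.758·exp(−0.43·2.025) = 2.758·0.4186 = 1.155 mg/L.

1.15 mg/L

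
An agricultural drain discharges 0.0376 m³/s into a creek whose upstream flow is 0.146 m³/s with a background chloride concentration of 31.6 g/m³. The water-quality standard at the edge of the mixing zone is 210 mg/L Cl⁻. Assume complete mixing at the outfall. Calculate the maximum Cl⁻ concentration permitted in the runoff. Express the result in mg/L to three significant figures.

Mass balance: 210·0.1836 = 0.0376·Cₑ + 0.146·31.6.
Cₑ = (38.56 − 4.614) / 0.0376 = 902.7 mg/L.

903 mg/L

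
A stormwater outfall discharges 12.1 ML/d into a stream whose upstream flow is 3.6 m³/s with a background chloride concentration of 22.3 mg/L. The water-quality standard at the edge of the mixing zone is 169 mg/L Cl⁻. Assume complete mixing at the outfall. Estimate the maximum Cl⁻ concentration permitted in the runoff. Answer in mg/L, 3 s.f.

12.1 ML/d = 0.14 m³/s.
Mass balance: 169·3.74 = 0.14·Cₑ + 3.6·22.3.
Cₑ = (632.1 − 80.28) / 0.14 = 3940 mg/L.

3940 mg/L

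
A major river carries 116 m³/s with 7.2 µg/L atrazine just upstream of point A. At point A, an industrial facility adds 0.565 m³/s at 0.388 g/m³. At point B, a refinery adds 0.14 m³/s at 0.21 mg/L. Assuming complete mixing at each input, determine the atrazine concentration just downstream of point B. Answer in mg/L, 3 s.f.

7.2 µg/L = 0.0072 mg/L.
After input A: C = (116·0.0072 + 0.565·0.388) / 116.6 = 0.009046 mg/L.
After input B: C = (116.6·0.009046 + 0.14·0.21) / 116.7 = 0.009287 mg/L.

0.00929 mg/L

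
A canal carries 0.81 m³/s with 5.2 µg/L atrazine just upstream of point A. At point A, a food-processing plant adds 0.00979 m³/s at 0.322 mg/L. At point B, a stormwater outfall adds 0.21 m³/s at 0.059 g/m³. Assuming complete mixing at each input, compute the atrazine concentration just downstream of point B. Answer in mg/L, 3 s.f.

0.0192 mg/L

5.2 µg/L = 0.0052 mg/L.
After input A: C = (0.81·0.0052 + 0.00979·0.322) / 0.8198 = 0.008983 mg/L.
After input B: C = (0.8198·0.008983 + 0.21·0.059) / 1.03 = 0.01918 mg/L.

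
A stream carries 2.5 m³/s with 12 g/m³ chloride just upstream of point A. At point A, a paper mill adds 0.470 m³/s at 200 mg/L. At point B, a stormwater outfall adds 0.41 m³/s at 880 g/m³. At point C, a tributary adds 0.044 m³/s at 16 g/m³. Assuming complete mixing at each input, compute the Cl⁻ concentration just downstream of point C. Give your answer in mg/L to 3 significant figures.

142 mg/L

After input A: C = (2.5·12 + 0.47·200) / 2.97 = 41.75 mg/L.
After input B: C = (2.97·41.75 + 0.41·880) / 3.38 = 143.4 mg/L.
After input C: C = (3.38·143.4 + 0.044·16) / 3.424 = 141.8 mg/L.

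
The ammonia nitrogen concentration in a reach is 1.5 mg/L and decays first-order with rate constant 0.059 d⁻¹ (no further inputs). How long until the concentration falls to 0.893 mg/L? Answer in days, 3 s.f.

t = ln(C₀/C)/k = ln(1.5/0.893)/0.059 = 0.5186/0.059 = 8.79 d.

8.79 d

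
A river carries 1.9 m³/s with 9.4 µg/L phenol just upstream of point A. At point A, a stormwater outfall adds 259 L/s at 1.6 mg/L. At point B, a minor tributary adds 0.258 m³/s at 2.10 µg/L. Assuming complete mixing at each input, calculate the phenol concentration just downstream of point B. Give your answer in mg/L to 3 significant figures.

0.179 mg/L

9.4 µg/L = 0.0094 mg/L.
259 L/s = 0.259 m³/s.
After input A: C = (1.9·0.0094 + 0.259·1.6) / 2.159 = 0.2002 mg/L.
2.10 µg/L = 0.0021 mg/L.
After input B: C = (2.159·0.2002 + 0.258·0.0021) / 2.417 = 0.1791 mg/L.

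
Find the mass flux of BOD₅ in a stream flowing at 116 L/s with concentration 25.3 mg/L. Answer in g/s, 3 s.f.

2.93 g/s

116 L/s = 0.116 m³/s.
Mass flux = Q·C = 0.116 m³/s × 25.3 g/m³ = 2.935 g/s.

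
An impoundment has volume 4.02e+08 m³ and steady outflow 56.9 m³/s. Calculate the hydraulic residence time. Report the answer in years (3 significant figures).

0.224 yr

Q = 56.9 m³/s × 3.156e+07 s/yr = 1.796e+09 m³/yr.
Hydraulic residence time τ = V/Q = 4.02e+08/1.796e+09 = 0.2239 yr.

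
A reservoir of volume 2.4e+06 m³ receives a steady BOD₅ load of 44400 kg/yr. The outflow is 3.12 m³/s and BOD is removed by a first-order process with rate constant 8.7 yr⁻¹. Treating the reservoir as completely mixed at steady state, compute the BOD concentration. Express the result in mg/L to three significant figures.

0.372 mg/L

Outflow Q = 3.12 m³/s × 3.156e+07 s/yr = 9.846e+07 m³/yr.
Steady-state CSTR mass balance: W = Q·C + k·V·C, so C = W/(Q + kV).
Q + kV = 9.846e+07 + 8.7·2.4e+06 = 1.193e+08 m³/yr.
C = 44400/1.193e+08 = 0.000372 kg/m³ = 0.372 mg/L.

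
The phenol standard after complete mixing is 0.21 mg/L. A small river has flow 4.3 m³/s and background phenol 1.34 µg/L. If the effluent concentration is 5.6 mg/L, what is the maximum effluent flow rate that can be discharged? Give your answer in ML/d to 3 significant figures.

14.4 ML/d

1.34 µg/L = 0.00134 mg/L.
Mass balance at complete mixing: C_std·(Q_w + Q_r) = Q_w·C_e + Q_r·C_b.
Rearranging, Q_w = Q_r·(C_std − C_b)/(C_e − C_std) = 4.3·(0.21 − 0.00134) / (5.6 − 0.21) = 0.1665 m³/s.
= 14.38 ML/d.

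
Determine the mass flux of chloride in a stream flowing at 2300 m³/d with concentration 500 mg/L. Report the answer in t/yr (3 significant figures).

420 t/yr

2300 m³/d = 0.02662 m³/s.
Mass flux = Q·C = 0.02662 m³/s × 500 g/m³ = 13.31 g/s.
= 13.31 g/s × 31.56 = 420 t/yr.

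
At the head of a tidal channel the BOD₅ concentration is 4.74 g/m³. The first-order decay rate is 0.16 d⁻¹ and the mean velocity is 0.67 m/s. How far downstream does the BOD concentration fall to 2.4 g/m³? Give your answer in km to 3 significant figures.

246 km

From C = C₀·e^(−kt), t = ln(C₀/C)/k = ln(4.74/2.4)/0.16 = 0.6806/0.16 = 4.254 d.
Distance = v·t = 0.67 m/s × 3.675e+05 s = 2.462e+05 m = 246.2 km.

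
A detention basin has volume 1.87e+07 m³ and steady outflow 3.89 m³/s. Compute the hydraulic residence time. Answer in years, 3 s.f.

Q = 3.89 m³/s × 3.156e+07 s/yr = 1.228e+08 m³/yr.
Hydraulic residence time τ = V/Q = 1.87e+07/1.228e+08 = 0.1523 yr.

0.152 yr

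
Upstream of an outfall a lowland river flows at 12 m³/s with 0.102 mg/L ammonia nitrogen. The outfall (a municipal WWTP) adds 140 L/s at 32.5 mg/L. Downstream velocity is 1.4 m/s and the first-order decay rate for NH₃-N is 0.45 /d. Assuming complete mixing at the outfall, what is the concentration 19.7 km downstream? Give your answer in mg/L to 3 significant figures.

0.442 mg/L

140 L/s = 0.14 m³/s.
After complete mixing, C₀ = (0.14·32.5 + 12·0.102) / 12.14 = 0.4756 mg/L.
Travel time t = 1.97e+04 m / 1.4 m/s = 1.407e+04 s = 0.1629 d.
C = 0.4756·exp(−0.45·0.1629) = 0.4756·0.9293 = 0.442 mg/L.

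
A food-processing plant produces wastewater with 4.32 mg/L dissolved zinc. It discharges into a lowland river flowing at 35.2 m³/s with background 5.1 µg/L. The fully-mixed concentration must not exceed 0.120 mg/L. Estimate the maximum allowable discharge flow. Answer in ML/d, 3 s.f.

83.2 ML/d

5.1 µg/L = 0.0051 mg/L.
Mass balance at complete mixing: C_std·(Q_w + Q_r) = Q_w·C_e + Q_r·C_b.
Rearranging, Q_w = Q_r·(C_std − C_b)/(C_e − C_std) = 35.2·(0.12 − 0.0051) / (4.32 − 0.12) = 0.963 m³/s.
= 83.2 ML/d.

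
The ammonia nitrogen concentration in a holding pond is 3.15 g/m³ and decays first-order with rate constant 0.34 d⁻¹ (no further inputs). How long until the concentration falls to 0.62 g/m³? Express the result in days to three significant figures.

4.78 d

t = ln(C₀/C)/k = ln(3.15/0.62)/0.34 = 1.625/0.34 = 4.781 d.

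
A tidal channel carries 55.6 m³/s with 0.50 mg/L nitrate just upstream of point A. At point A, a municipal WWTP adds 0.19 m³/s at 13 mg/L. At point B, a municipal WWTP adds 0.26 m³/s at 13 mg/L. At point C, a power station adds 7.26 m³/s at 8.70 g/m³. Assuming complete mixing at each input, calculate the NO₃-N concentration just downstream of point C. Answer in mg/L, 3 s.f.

After input A: C = (55.6·0.5 + 0.19·13) / 55.79 = 0.5426 mg/L.
After input B: C = (55.79·0.5426 + 0.26·13) / 56.05 = 0.6004 mg/L.
After input C: C = (56.05·0.6004 + 7.26·8.7) / 63.31 = 1.529 mg/L.

1.53 mg/L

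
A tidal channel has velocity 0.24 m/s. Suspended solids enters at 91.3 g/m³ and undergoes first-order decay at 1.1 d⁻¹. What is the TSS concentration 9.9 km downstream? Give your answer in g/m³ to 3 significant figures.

54.0 g/m³

Travel time t = 9.9 km / 0.24 m/s = 9900/0.24 = 4.125e+04 s = 0.4774 d.
First-order decay: C = 91.3·exp(−1.1·0.4774) = 91.3·0.5915 = 54 g/m³.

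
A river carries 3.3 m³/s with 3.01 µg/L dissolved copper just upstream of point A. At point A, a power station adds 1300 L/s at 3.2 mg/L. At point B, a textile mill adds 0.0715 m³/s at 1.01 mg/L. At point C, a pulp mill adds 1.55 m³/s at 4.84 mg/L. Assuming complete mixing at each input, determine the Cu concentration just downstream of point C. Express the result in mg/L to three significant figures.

3.01 µg/L = 0.00301 mg/L.
1300 L/s = 1.3 m³/s.
After input A: C = (3.3·0.00301 + 1.3·3.2) / 4.6 = 0.9065 mg/L.
After input B: C = (4.6·0.9065 + 0.0715·1.01) / 4.671 = 0.9081 mg/L.
After input C: C = (4.671·0.9081 + 1.55·4.84) / 6.221 = 1.888 mg/L.

1.89 mg/L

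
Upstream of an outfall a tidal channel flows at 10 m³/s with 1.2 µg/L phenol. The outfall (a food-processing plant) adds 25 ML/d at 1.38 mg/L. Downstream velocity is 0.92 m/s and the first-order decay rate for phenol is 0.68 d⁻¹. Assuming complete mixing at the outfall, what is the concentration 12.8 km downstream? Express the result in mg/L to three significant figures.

25 ML/d = 0.2894 m³/s.
1.2 µg/L = 0.0012 mg/L.
After complete mixing, C₀ = (0.2894·1.38 + 10·0.0012) / 10.29 = 0.03997 mg/L.
Travel time t = 1.28e+04 m / 0.92 m/s = 1.391e+04 s = 0.161 d.
C = 0.03997·exp(−0.68·0.161) = 0.03997·0.8963 = 0.03583 mg/L.

0.0358 mg/L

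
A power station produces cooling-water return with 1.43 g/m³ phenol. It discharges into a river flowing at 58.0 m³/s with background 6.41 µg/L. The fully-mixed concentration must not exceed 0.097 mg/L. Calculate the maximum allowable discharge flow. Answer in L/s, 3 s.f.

6.41 µg/L = 0.00641 mg/L.
Mass balance at complete mixing: C_std·(Q_w + Q_r) = Q_w·C_e + Q_r·C_b.
Rearranging, Q_w = Q_r·(C_std − C_b)/(C_e − C_std) = 58.0·(0.097 − 0.00641) / (1.43 − 0.097) = 3.942 m³/s.
= 3942 L/s.

3940 L/s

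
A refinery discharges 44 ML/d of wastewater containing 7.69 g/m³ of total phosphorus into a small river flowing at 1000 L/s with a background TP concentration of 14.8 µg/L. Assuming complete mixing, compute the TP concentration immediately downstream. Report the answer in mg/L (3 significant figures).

44 ML/d = 0.5093 m³/s.
1000 L/s = 1 m³/s.
14.8 µg/L = 0.0148 mg/L.
Conservation of mass across the mixing zone: C = (0.5093·7.69 + 1·0.0148) / (0.5093 + 1) = 3.931/1.509 = 2.605 mg/L.

2.60 mg/L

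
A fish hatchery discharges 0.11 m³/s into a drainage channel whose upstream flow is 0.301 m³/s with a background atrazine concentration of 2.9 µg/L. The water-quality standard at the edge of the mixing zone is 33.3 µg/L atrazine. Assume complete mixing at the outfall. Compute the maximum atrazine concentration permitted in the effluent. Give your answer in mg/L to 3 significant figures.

0.116 mg/L

2.9 µg/L = 0.0029 mg/L.
33.3 µg/L = 0.0333 mg/L.
Mass balance: 0.0333·0.411 = 0.11·Cₑ + 0.301·0.0029.
Cₑ = (0.01369 − 0.0008729) / 0.11 = 0.1165 mg/L.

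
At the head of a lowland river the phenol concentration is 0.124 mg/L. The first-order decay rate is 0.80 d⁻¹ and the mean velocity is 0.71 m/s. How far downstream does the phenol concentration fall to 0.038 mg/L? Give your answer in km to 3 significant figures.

From C = C₀·e^(−kt), t = ln(C₀/C)/k = ln(0.124/0.038)/0.80 = 1.183/0.80 = 1.478 d.
Distance = v·t = 0.71 m/s × 1.277e+05 s = 9.069e+04 m = 90.69 km.

90.7 km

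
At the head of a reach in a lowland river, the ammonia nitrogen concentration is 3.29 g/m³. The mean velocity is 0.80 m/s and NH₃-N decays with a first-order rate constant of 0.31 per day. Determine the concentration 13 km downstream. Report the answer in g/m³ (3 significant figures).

Travel time t = 13 km / 0.80 m/s = 1.3e+04/0.80 = 1.625e+04 s = 0.1881 d.
First-order decay: C = 3.29·exp(−0.31·0.1881) = 3.29·0.9434 = 3.104 g/m³.

3.10 g/m³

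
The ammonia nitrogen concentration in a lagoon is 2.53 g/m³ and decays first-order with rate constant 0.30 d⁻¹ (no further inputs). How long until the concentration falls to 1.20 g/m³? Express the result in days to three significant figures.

2.49 d

t = ln(C₀/C)/k = ln(2.53/1.20)/0.30 = 0.7459/0.30 = 2.486 d.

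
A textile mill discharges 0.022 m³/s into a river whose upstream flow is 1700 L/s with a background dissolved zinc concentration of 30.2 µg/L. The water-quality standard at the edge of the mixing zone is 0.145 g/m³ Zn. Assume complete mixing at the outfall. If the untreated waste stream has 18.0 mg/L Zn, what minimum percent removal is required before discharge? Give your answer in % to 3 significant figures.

49.9 %

1700 L/s = 1.7 m³/s.
30.2 µg/L = 0.0302 mg/L.
Mass balance: 0.145·1.722 = 0.022·Cₑ + 1.7·0.0302.
Cₑ = (0.2497 − 0.05134) / 0.022 = 9.016 mg/L.
Required removal = 1 − 9.016/18.0 = 49.91 %.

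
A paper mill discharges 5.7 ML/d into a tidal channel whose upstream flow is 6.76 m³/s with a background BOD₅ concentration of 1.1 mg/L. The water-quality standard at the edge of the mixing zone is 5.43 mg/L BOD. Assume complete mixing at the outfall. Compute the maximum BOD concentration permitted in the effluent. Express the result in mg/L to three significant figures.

449 mg/L

5.7 ML/d = 0.06597 m³/s.
Mass balance: 5.43·6.826 = 0.06597·Cₑ + 6.76·1.1.
Cₑ = (37.07 − 7.436) / 0.06597 = 449.1 mg/L.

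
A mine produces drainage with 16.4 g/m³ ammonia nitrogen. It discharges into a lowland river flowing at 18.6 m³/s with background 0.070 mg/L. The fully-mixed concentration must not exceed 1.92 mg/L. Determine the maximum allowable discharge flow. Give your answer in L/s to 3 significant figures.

2380 L/s

Mass balance at complete mixing: C_std·(Q_w + Q_r) = Q_w·C_e + Q_r·C_b.
Rearranging, Q_w = Q_r·(C_std − C_b)/(C_e − C_std) = 18.6·(1.92 − 0.07) / (16.4 − 1.92) = 2.376 m³/s.
= 2376 L/s.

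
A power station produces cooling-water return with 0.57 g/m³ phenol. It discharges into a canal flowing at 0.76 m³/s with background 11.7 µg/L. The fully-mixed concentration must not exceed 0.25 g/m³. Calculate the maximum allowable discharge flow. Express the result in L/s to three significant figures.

566 L/s

11.7 µg/L = 0.0117 mg/L.
Mass balance at complete mixing: C_std·(Q_w + Q_r) = Q_w·C_e + Q_r·C_b.
Rearranging, Q_w = Q_r·(C_std − C_b)/(C_e − C_std) = 0.76·(0.25 − 0.0117) / (0.57 − 0.25) = 0.566 m³/s.
= 566 L/s.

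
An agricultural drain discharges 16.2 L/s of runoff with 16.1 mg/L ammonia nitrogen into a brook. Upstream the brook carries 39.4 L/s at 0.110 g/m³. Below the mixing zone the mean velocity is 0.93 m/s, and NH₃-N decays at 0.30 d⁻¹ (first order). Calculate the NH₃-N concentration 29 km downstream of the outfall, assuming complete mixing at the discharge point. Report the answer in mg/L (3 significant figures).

16.2 L/s = 0.0162 m³/s.
39.4 L/s = 0.0394 m³/s.
After complete mixing, C₀ = (0.0162·16.1 + 0.0394·0.11) / 0.0556 = 4.769 mg/L.
Travel time t = 2.9e+04 m / 0.93 m/s = 3.118e+04 s = 0.3609 d.
C = 4.769·exp(−0.30·0.3609) = 4.769·0.8974 = 4.28 mg/L.

4.28 mg/L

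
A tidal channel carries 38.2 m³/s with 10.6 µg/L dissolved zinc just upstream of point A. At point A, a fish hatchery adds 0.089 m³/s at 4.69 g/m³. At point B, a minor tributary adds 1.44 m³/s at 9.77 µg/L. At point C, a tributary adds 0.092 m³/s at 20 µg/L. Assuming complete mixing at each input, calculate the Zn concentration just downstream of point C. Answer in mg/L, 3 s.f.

10.6 µg/L = 0.0106 mg/L.
After input A: C = (38.2·0.0106 + 0.089·4.69) / 38.29 = 0.02148 mg/L.
9.77 µg/L = 0.00977 mg/L.
After input B: C = (38.29·0.02148 + 1.44·0.00977) / 39.73 = 0.02105 mg/L.
20 µg/L = 0.02 mg/L.
After input C: C = (39.73·0.02105 + 0.092·0.02) / 39.82 = 0.02105 mg/L.

0.0211 mg/L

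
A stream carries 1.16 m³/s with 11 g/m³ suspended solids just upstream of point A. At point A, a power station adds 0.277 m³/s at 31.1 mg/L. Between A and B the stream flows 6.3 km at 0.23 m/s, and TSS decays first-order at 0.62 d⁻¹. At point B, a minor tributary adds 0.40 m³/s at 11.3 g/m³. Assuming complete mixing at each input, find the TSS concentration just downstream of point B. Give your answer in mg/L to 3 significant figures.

After input A: C = (1.16·11 + 0.277·31.1) / 1.437 = 14.87 mg/L.
Over the 6.3 km reach to input B (t = 2.739e+04 s = 0.317 d), decay gives C = 14.87·exp(−0.62·0.317) = 12.22 mg/L.
After input B: C = (1.437·12.22 + 0.4·11.3) / 1.837 = 12.02 mg/L.

12.0 mg/L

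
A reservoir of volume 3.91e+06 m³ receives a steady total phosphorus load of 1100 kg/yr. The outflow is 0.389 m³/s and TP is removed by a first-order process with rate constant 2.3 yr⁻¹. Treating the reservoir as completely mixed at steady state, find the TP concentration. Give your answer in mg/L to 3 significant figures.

Outflow Q = 0.389 m³/s × 3.156e+07 s/yr = 1.228e+07 m³/yr.
Steady-state CSTR mass balance: W = Q·C + k·V·C, so C = W/(Q + kV).
Q + kV = 1.228e+07 + 2.3·3.91e+06 = 2.127e+07 m³/yr.
C = 1100/2.127e+07 = 5.172e-05 kg/m³ = 0.05172 mg/L.

0.0517 mg/L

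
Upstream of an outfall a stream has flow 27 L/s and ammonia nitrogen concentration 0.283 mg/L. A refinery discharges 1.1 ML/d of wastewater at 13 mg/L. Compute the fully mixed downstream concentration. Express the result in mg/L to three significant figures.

4.36 mg/L

1.1 ML/d = 0.01273 m³/s.
27 L/s = 0.027 m³/s.
By mass balance at complete mixing, C = (0.01273·13 + 0.027·0.283) / (0.01273 + 0.027) = 0.1732/0.03973 = 4.358 mg/L.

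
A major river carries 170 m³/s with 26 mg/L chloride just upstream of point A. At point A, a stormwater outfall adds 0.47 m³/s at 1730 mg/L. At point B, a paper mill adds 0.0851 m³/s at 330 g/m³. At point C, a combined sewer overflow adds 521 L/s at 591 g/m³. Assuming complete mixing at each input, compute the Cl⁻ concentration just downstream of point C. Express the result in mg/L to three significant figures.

32.6 mg/L

After input A: C = (170·26 + 0.47·1730) / 170.5 = 30.7 mg/L.
After input B: C = (170.5·30.7 + 0.0851·330) / 170.6 = 30.85 mg/L.
521 L/s = 0.521 m³/s.
After input C: C = (170.6·30.85 + 0.521·591) / 171.1 = 32.55 mg/L.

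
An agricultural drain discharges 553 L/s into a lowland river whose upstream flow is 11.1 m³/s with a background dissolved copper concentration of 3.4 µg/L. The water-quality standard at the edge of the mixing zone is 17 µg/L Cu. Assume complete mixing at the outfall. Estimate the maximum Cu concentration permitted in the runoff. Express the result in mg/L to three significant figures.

553 L/s = 0.553 m³/s.
3.4 µg/L = 0.0034 mg/L.
17 µg/L = 0.017 mg/L.
Mass balance: 0.017·11.65 = 0.553·Cₑ + 11.1·0.0034.
Cₑ = (0.1981 − 0.03774) / 0.553 = 0.29 mg/L.

0.290 mg/L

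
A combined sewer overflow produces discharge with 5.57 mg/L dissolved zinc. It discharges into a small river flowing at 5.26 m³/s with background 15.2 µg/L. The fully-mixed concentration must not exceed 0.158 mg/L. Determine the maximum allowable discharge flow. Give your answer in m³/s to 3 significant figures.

0.139 m³/s

15.2 µg/L = 0.0152 mg/L.
Mass balance at complete mixing: C_std·(Q_w + Q_r) = Q_w·C_e + Q_r·C_b.
Rearranging, Q_w = Q_r·(C_std − C_b)/(C_e − C_std) = 5.26·(0.158 − 0.0152) / (5.57 − 0.158) = 0.1388 m³/s.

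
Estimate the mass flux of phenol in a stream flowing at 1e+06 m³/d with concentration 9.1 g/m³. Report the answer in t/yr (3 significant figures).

1e+06 m³/d = 11.57 m³/s.
Mass flux = Q·C = 11.57 m³/s × 9.1 g/m³ = 105.3 g/s.
= 105.3 g/s × 31.56 = 3324 t/yr.

3320 t/yr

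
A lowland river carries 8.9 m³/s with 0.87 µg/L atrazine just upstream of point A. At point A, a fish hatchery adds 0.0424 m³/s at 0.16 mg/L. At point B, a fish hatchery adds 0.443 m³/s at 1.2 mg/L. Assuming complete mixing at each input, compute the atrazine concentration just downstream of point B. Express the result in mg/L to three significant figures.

0.87 µg/L = 0.00087 mg/L.
After input A: C = (8.9·0.00087 + 0.0424·0.16) / 8.942 = 0.001625 mg/L.
After input B: C = (8.942·0.001625 + 0.443·1.2) / 9.385 = 0.05819 mg/L.

0.0582 mg/L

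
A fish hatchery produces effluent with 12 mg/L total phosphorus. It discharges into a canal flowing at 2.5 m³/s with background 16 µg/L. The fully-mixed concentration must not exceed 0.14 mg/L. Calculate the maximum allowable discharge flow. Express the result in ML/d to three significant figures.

16 µg/L = 0.016 mg/L.
Mass balance at complete mixing: C_std·(Q_w + Q_r) = Q_w·C_e + Q_r·C_b.
Rearranging, Q_w = Q_r·(C_std − C_b)/(C_e − C_std) = 2.5·(0.14 − 0.016) / (12 − 0.14) = 0.02614 m³/s.
= 2.258 ML/d.

2.26 ML/d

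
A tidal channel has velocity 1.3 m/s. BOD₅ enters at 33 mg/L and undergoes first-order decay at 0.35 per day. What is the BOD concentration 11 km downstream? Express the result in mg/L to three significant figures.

Travel time t = 11 km / 1.3 m/s = 1.1e+04/1.3 = 8462 s = 0.09793 d.
First-order decay: C = 33·exp(−0.35·0.09793) = 33·0.9663 = 31.89 mg/L.

31.9 mg/L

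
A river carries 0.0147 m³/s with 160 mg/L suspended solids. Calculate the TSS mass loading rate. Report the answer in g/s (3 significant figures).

2.35 g/s

Mass flux = Q·C = 0.0147 m³/s × 160 g/m³ = 2.352 g/s.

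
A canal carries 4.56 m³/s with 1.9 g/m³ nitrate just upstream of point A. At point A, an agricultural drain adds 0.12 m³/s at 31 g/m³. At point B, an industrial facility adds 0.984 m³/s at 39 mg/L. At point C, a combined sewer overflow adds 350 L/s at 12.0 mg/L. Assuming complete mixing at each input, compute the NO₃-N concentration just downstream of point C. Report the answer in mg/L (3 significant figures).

After input A: C = (4.56·1.9 + 0.12·31) / 4.68 = 2.646 mg/L.
After input B: C = (4.68·2.646 + 0.984·39) / 5.664 = 8.962 mg/L.
350 L/s = 0.35 m³/s.
After input C: C = (5.664·8.962 + 0.35·12) / 6.014 = 9.139 mg/L.

9.14 mg/L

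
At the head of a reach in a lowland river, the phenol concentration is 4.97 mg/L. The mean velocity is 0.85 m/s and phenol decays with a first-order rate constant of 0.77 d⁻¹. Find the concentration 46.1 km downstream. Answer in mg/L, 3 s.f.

Travel time t = 46.1 km / 0.85 m/s = 4.61e+04/0.85 = 5.424e+04 s = 0.6277 d.
First-order decay: C = 4.97·exp(−0.77·0.6277) = 4.97·0.6167 = 3.065 mg/L.

3.07 mg/L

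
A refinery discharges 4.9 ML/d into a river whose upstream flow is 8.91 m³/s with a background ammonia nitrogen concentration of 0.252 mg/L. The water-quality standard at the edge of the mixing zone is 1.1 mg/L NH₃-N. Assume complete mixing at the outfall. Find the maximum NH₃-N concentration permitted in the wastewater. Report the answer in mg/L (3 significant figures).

134 mg/L

4.9 ML/d = 0.05671 m³/s.
Mass balance: 1.1·8.967 = 0.05671·Cₑ + 8.91·0.252.
Cₑ = (9.863 − 2.245) / 0.05671 = 134.3 mg/L.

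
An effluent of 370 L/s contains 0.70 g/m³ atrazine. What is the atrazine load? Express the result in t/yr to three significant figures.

8.17 t/yr

370 L/s = 0.37 m³/s.
Mass flux = Q·C = 0.37 m³/s × 0.7 g/m³ = 0.259 g/s.
= 0.259 g/s × 31.56 = 8.173 t/yr.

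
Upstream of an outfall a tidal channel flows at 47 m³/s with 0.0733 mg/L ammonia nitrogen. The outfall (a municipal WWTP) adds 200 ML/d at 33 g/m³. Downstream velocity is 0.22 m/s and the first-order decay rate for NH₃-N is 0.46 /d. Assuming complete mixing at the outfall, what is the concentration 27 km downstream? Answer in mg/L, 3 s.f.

200 ML/d = 2.315 m³/s.
After complete mixing, C₀ = (2.315·33 + 47·0.0733) / 49.31 = 1.619 mg/L.
Travel time t = 2.7e+04 m / 0.22 m/s = 1.227e+05 s = 1.42 d.
C = 1.619·exp(−0.46·1.42) = 1.619·0.5203 = 0.8422 mg/L.

0.842 mg/L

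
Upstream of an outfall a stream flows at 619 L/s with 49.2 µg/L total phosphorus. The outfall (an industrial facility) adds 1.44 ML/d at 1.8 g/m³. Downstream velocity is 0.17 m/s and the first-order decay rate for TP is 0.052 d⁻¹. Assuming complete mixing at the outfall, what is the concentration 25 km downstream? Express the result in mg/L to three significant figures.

1.44 ML/d = 0.01667 m³/s.
619 L/s = 0.619 m³/s.
49.2 µg/L = 0.0492 mg/L.
After complete mixing, C₀ = (0.01667·1.8 + 0.619·0.0492) / 0.6357 = 0.0951 mg/L.
Travel time t = 2.5e+04 m / 0.17 m/s = 1.471e+05 s = 1.702 d.
C = 0.0951·exp(−0.052·1.702) = 0.0951·0.9153 = 0.08705 mg/L.

0.0870 mg/L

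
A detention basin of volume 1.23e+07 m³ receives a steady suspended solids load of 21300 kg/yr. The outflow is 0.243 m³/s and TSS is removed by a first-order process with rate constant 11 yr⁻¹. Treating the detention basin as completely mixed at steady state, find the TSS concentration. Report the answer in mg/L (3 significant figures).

Outflow Q = 0.243 m³/s × 3.156e+07 s/yr = 7.668e+06 m³/yr.
Steady-state CSTR mass balance: W = Q·C + k·V·C, so C = W/(Q + kV).
Q + kV = 7.668e+06 + 11·1.23e+07 = 1.43e+08 m³/yr.
C = 21300/1.43e+08 = 0.000149 kg/m³ = 0.149 mg/L.

0.149 mg/L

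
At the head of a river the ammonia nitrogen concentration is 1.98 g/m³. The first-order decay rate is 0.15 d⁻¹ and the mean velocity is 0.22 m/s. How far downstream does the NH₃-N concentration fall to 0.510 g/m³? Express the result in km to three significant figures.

From C = C₀·e^(−kt), t = ln(C₀/C)/k = ln(1.98/0.510)/0.15 = 1.356/0.15 = 9.043 d.
Distance = v·t = 0.22 m/s × 7.813e+05 s = 1.719e+05 m = 171.9 km.

172 km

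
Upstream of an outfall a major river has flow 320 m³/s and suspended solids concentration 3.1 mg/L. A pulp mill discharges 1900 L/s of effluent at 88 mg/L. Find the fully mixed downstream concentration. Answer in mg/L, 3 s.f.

1900 L/s = 1.9 m³/s.
By mass balance at complete mixing, C = (1.9·88 + 320·3.1) / (1.9 + 320) = 1159/321.9 = 3.601 mg/L.

3.60 mg/L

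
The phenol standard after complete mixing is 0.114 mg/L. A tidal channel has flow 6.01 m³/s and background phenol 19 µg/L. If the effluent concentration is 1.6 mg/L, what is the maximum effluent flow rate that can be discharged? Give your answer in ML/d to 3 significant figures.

33.2 ML/d

19 µg/L = 0.019 mg/L.
Mass balance at complete mixing: C_std·(Q_w + Q_r) = Q_w·C_e + Q_r·C_b.
Rearranging, Q_w = Q_r·(C_std − C_b)/(C_e − C_std) = 6.01·(0.114 − 0.019) / (1.6 − 0.114) = 0.3842 m³/s.
= 33.2 ML/d.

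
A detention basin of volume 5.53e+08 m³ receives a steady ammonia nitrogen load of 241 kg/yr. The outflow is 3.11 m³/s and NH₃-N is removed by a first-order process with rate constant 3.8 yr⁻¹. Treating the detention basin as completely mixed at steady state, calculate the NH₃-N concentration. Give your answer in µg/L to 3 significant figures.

Outflow Q = 3.11 m³/s × 3.156e+07 s/yr = 9.814e+07 m³/yr.
Steady-state CSTR mass balance: W = Q·C + k·V·C, so C = W/(Q + kV).
Q + kV = 9.814e+07 + 3.8·5.53e+08 = 2.2e+09 m³/yr.
C = 241/2.2e+09 = 1.096e-07 kg/m³ = 0.0001096 mg/L = 0.1096 µg/L.

0.110 µg/L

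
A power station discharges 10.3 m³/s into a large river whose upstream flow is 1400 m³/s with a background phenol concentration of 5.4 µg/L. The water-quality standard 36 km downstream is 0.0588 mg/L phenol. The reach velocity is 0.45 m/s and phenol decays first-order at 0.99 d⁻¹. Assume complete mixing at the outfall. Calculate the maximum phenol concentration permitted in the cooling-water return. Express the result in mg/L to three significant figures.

5.4 µg/L = 0.0054 mg/L.
Travel time to the compliance point: t = 3.6e+04/0.45 = 8e+04 s = 0.9259 d; decay factor exp(−0.99·0.9259) = 0.3998.
So the concentration just after mixing may be at most 0.0588/0.3998 = 0.1471 mg/L.
Mass balance: 0.1471·1410 = 10.3·Cₑ + 1400·0.0054.
Cₑ = (207.4 − 7.56) / 10.3 = 19.4 mg/L.

19.4 mg/L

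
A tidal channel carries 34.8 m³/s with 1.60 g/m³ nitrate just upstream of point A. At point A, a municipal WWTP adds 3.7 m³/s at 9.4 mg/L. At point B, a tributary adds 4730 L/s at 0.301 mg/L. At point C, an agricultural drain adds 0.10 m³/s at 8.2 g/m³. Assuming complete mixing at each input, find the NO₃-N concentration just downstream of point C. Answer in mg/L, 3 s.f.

After input A: C = (34.8·1.6 + 3.7·9.4) / 38.5 = 2.35 mg/L.
4730 L/s = 4.73 m³/s.
After input B: C = (38.5·2.35 + 4.73·0.301) / 43.23 = 2.125 mg/L.
After input C: C = (43.23·2.125 + 0.1·8.2) / 43.33 = 2.139 mg/L.

2.14 mg/L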